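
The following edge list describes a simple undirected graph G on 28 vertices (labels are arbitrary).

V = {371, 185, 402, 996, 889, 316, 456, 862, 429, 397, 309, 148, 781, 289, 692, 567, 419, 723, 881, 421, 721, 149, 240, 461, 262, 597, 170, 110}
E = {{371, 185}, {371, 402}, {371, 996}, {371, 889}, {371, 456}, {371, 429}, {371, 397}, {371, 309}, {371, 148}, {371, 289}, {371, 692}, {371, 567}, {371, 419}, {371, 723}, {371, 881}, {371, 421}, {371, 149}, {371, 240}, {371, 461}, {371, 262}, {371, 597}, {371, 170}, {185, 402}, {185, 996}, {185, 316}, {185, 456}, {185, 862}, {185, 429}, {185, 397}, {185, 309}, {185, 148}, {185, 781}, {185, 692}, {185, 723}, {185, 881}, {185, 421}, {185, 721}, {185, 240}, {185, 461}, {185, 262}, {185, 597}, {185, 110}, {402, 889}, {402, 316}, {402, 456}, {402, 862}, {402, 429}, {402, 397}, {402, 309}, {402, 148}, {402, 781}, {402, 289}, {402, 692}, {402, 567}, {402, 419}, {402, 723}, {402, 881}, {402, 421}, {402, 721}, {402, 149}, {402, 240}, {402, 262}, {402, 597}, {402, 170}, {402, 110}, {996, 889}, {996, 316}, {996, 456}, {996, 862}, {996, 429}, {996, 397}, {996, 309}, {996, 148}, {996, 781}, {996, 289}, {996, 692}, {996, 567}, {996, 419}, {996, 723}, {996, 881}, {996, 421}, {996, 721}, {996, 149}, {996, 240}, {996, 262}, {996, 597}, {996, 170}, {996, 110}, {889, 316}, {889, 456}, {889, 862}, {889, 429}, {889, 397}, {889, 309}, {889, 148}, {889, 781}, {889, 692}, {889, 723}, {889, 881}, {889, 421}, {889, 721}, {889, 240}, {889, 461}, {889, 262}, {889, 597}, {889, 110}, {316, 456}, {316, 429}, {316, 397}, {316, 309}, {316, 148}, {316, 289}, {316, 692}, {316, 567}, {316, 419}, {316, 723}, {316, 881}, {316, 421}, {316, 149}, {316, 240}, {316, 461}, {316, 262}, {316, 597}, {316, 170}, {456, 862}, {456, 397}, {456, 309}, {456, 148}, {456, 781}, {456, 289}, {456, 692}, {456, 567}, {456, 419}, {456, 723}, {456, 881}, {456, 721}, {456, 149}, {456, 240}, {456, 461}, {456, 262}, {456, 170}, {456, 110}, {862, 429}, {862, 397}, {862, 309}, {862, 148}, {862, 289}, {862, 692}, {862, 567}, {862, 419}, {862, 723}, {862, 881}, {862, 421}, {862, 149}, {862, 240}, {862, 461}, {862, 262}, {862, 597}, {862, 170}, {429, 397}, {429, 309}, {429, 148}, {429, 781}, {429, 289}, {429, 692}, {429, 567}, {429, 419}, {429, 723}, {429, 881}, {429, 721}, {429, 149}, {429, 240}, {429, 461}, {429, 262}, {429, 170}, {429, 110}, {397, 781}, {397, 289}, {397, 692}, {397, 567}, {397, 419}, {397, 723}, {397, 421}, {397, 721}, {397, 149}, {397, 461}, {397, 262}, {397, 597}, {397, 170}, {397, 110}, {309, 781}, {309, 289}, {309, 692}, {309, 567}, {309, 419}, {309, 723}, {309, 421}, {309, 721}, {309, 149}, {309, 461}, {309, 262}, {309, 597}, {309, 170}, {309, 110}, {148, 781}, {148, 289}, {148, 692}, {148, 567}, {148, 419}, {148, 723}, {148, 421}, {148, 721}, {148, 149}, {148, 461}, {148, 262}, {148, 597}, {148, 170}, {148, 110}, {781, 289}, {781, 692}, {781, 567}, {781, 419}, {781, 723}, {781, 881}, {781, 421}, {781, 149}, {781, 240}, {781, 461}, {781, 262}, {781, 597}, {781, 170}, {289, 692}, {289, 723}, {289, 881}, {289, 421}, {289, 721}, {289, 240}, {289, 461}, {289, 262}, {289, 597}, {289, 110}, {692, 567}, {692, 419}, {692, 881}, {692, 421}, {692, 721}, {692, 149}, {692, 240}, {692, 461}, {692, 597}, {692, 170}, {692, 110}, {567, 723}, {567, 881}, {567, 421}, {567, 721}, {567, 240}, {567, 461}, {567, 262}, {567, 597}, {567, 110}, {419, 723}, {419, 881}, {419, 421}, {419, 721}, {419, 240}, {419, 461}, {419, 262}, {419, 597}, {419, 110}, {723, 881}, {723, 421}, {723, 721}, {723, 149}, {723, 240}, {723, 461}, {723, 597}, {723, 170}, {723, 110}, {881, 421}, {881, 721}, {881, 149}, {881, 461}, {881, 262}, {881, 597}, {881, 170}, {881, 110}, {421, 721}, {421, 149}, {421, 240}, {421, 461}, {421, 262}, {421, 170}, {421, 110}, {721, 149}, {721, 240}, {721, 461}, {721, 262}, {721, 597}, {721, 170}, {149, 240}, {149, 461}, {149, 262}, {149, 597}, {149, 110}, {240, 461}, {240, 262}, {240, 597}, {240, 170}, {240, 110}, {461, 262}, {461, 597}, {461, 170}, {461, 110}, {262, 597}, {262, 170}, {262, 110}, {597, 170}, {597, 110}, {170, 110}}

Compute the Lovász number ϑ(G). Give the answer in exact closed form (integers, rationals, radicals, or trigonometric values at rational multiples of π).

deg(781) = 22; N(781) = {185, 402, 996, 889, 456, 429, 397, 309, 148, 289, 692, 567, 419, 723, 881, 421, 149, 240, 461, 262, 597, 170}.
N(567) = {371, 402, 996, 316, 456, 862, 429, 397, 309, 148, 781, 692, 723, 881, 421, 721, 240, 461, 262, 597, 110}, |N(567)| = 21.
deg(692) = 25; N(692) = {371, 185, 402, 996, 889, 316, 456, 862, 429, 397, 309, 148, 781, 289, 567, 419, 881, 421, 721, 149, 240, 461, 597, 170, 110}.
Vertex 309 has 23 neighbors: 371, 185, 402, 996, 889, 316, 456, 862, 429, 781, 289, 692, 567, 419, 723, 421, 721, 149, 461, 262, 597, 170, 110.
Complete multipartite on [7, 6, 5, 4, 3, 3]: sandwich collapses at ϑ=7.
Numerically 7.0000000.
Check 7 ≤ 7 ≤ 7: collapsed.

7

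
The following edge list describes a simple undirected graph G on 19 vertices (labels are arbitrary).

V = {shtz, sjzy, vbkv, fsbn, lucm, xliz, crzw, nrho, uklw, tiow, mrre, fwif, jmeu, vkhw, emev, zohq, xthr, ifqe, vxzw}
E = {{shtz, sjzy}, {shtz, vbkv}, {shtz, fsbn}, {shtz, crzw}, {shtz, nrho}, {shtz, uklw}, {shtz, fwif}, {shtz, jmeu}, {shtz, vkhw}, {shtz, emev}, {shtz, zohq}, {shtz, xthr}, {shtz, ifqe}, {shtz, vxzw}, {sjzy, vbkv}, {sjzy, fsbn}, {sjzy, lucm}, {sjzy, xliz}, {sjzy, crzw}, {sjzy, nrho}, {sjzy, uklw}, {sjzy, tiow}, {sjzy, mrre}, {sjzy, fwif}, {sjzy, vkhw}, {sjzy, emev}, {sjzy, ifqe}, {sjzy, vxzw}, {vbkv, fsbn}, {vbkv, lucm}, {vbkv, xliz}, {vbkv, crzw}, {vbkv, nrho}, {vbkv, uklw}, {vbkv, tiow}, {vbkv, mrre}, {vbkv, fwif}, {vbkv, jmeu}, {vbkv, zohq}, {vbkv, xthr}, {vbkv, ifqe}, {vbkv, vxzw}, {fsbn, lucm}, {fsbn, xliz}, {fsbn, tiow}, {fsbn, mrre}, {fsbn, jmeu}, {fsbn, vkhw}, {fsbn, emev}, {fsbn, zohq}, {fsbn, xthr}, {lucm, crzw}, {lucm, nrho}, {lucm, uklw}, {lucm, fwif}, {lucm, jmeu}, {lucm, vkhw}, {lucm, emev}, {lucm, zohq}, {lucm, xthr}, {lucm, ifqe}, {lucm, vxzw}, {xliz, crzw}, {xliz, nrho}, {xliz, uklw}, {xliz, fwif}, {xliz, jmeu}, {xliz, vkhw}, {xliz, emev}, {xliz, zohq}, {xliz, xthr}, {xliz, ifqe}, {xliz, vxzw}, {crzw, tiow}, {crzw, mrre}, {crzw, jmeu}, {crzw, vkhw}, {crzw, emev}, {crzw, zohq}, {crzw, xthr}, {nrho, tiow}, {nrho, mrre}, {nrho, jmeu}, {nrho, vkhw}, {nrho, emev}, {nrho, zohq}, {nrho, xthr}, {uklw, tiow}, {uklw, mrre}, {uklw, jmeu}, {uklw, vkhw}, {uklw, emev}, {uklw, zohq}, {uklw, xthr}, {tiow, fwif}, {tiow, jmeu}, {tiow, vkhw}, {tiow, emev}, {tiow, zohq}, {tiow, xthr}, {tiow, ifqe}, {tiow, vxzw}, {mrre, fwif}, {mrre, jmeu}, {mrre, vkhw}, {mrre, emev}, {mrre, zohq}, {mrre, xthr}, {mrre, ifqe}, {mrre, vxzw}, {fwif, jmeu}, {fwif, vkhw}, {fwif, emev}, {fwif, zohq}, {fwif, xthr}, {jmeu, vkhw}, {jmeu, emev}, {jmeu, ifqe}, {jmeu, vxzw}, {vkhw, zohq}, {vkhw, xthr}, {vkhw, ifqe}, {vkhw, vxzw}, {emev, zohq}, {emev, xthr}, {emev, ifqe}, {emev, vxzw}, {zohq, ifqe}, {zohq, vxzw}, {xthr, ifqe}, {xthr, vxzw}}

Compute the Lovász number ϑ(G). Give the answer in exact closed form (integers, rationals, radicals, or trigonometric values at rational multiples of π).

7

N(zohq) = {shtz, vbkv, fsbn, lucm, xliz, crzw, nrho, uklw, tiow, mrre, fwif, vkhw, emev, ifqe, vxzw}, |N(zohq)| = 15.
N(vkhw) = {shtz, sjzy, fsbn, lucm, xliz, crzw, nrho, uklw, tiow, mrre, fwif, jmeu, zohq, xthr, ifqe, vxzw}, |N(vkhw)| = 16.
deg(fwif) = 12; N(fwif) = {shtz, sjzy, vbkv, lucm, xliz, tiow, mrre, jmeu, vkhw, emev, zohq, xthr}.
Vertex sjzy has 15 neighbors: shtz, vbkv, fsbn, lucm, xliz, crzw, nrho, uklw, tiow, mrre, fwif, vkhw, emev, ifqe, vxzw.
Complete 4-partite, parts [7, 5, 4, 3]: perfect, ϑ = α = 7.
ϑ(G) ≈ 7.000000.
α=7, χ(Ḡ)=7; ϑ=7 lies between (collapsed).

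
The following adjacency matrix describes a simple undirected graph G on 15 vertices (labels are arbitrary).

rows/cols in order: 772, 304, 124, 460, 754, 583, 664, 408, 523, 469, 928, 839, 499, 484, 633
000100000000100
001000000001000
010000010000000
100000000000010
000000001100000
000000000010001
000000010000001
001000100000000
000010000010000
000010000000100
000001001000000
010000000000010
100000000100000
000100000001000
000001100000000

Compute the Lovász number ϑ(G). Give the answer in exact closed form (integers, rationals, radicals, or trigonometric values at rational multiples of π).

Vertex 523 has 2 neighbors: 754, 928.
deg(408) = 2; N(408) = {124, 664}.
deg(583) = 2; N(583) = {928, 633}.
N(839) = {304, 484}, |N(839)| = 2.
Regular of degree 2 on 15 vertices: the odd cycle C_{15}.
Distinct eigenvalues (to 3 d.p.): [2.0, 1.827, 1.338, 0.618, -0.209, -1.0, -1.618, -1.956].
Lovász: ϑ = −15(-2*cos(pi/15))/(2+-(-1)*2*cos(pi/15)) = 15*cos(pi/15)/(cos(pi/15) + 1).
≈ 7.417148248 (to 9 d.p.).
7 ≤ 15*cos(pi/15)/(cos(pi/15) + 1) ≤ 8: both strict.

15*cos(pi/15)/(cos(pi/15) + 1)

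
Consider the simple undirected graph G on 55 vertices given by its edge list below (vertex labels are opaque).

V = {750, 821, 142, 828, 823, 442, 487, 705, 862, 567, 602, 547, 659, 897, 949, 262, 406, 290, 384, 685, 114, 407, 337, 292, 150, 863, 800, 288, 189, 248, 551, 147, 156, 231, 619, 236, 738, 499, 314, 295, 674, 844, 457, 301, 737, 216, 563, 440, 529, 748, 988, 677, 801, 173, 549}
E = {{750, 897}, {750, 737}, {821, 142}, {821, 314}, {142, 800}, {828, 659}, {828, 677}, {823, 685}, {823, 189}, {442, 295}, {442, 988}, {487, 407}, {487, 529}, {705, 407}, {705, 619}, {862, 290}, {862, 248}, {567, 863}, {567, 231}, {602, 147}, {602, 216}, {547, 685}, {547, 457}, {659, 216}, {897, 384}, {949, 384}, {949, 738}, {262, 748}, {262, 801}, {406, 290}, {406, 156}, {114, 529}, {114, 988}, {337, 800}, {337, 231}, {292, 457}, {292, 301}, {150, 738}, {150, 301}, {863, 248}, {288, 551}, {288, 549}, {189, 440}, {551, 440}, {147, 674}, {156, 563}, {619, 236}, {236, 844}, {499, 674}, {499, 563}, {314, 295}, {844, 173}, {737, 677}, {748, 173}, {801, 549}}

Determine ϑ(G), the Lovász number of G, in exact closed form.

N(705) = {407, 619}, |N(705)| = 2.
deg(988) = 2; N(988) = {442, 114}.
N(551) = {288, 440}, |N(551)| = 2.
Vertex 823 has 2 neighbors: 685, 189.
Regular of degree 2 on 55 vertices: connected 2-regular on 55 ⇒ C_{55}.
spec(A) ≈ [2.0, 1.987, 1.948, 1.884, 1.795, 1.683, 1.548, 1.394, 1.221, 1.033, 0.831, 0.618, 0.397, 0.171, -0.057, -0.285, -0.508, -0.726, -0.933, -1.129, -1.31, -1.473, -1.618, -1.741, -1.842, -1.919, -1.971, -1.997] (distinct, 3 d.p.).
ϑ = −N·λ_min/(λ_max−λ_min) = −55·(-2*cos(pi/55))/(2−(-2*cos(pi/55))) = 55*cos(pi/55)/(cos(pi/55) + 1).
≈ 27.4776 (to 4 d.p.).
27 ≤ 55*cos(pi/55)/(cos(pi/55) + 1) ≤ 28: both strict.

55*cos(pi/55)/(cos(pi/55) + 1)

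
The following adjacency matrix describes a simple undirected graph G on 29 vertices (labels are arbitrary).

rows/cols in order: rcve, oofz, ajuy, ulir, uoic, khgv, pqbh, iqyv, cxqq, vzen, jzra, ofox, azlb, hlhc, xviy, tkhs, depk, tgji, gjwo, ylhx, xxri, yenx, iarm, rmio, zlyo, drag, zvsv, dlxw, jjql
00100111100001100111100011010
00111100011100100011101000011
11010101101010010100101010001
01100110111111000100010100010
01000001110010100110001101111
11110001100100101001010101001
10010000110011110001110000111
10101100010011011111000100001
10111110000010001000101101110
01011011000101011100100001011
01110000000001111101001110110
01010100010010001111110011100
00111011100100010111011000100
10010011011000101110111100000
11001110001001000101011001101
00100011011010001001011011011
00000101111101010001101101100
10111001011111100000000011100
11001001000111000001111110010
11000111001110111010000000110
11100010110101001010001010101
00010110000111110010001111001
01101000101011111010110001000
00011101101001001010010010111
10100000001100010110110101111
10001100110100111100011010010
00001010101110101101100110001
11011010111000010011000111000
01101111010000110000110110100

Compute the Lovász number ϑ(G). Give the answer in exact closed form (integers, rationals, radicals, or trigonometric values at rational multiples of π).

sqrt(29)

deg(uoic) = 14; N(uoic) = {oofz, iqyv, cxqq, vzen, azlb, xviy, tgji, gjwo, iarm, rmio, drag, zvsv, dlxw, jjql}.
N(tkhs) = {ajuy, pqbh, iqyv, vzen, jzra, azlb, depk, ylhx, yenx, iarm, zlyo, drag, dlxw, jjql}, |N(tkhs)| = 14.
Vertex pqbh has 14 neighbors: rcve, ulir, cxqq, vzen, azlb, hlhc, xviy, tkhs, ylhx, xxri, yenx, zvsv, dlxw, jjql.
deg(gjwo) = 14; N(gjwo) = {rcve, oofz, uoic, iqyv, ofox, azlb, hlhc, ylhx, xxri, yenx, iarm, rmio, zlyo, dlxw}.
G on 29 vertices is 14-regular; Paley(29): SR with (k,λ,μ)=(14,6,7).
A has 3 distinct eigenvalues ≈ [14.0, 2.1926, -3.1926].
Lovász (edge-transitive): ϑ = −29·(-sqrt(29)/2 - 1/2)/((14)−(-sqrt(29)/2 - 1/2)) = sqrt(29).
= 5.3852… (decimal).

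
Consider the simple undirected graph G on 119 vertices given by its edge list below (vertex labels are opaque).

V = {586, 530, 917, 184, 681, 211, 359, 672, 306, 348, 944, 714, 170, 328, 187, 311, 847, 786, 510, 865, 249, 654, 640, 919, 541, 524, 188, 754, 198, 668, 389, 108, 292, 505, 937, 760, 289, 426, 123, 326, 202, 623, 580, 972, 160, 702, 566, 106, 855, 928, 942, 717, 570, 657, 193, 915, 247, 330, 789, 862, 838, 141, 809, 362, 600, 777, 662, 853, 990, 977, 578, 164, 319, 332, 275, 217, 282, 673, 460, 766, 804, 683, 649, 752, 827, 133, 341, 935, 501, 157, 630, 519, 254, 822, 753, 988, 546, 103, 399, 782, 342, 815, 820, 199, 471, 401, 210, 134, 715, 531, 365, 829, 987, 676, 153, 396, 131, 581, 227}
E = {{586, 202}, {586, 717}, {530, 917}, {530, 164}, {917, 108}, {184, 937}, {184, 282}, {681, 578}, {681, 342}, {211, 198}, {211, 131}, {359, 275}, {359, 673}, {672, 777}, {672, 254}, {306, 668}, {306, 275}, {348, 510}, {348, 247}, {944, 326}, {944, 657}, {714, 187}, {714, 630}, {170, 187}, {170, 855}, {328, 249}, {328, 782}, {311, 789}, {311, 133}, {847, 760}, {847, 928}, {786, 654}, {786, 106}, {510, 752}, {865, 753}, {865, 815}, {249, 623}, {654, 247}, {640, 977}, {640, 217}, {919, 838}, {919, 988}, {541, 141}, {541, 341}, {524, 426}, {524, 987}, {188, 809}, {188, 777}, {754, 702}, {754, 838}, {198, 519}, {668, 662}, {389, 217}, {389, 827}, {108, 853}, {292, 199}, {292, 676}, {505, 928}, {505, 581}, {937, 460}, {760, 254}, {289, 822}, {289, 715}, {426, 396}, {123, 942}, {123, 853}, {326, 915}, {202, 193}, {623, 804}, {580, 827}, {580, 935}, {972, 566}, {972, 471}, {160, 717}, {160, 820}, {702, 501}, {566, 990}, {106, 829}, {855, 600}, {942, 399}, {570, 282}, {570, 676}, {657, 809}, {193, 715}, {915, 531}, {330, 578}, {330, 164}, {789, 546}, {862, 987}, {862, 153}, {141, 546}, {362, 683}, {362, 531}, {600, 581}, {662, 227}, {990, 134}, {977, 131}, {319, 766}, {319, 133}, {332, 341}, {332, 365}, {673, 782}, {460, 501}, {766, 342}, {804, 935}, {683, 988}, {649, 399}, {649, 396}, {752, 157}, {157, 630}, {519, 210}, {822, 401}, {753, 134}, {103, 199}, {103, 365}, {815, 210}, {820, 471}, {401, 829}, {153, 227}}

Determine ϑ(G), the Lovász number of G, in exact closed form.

N(546) = {789, 141}, |N(546)| = 2.
N(760) = {847, 254}, |N(760)| = 2.
Vertex 822 has 2 neighbors: 289, 401.
deg(519) = 2; N(519) = {198, 210}.
deg(v) = 2 for all v (|V|=119); a single 119-cycle (edge-transitive).
spec(A) ≈ [2.0, 1.9972, 1.9889, 1.975, 1.9556, 1.9307, 1.9005, 1.8649, 1.8242, 1.7784, 1.7276, 1.672, 1.6118, 1.5471, 1.478, 1.4048, 1.3278, 1.247, 1.1627, 1.0752, 0.9847, 0.8915, 0.7957, 0.6978, 0.5979, 0.4964, 0.3934, 0.2894, 0.1845, 0.0792, -0.0264, -0.1319, -0.237, -0.3415, -0.445, -0.5473, -0.6481, -0.747, -0.8439, -0.9384, -1.0303, -1.1194, -1.2053, -1.2878, -1.3668, -1.4419, -1.5131, -1.58, -1.6425, -1.7004, -1.7536, -1.8019, -1.8452, -1.8834, -1.9163, -1.9438, -1.9659, -1.9826, -1.9937, -1.9993] (distinct, 4 d.p.).
With N=119: ϑ(G) = 119·(-(-1)*2*cos(pi/119))/(2−(-2*cos(pi/119))) = 119*cos(pi/119)/(cos(pi/119) + 1).
ϑ(G) ≈ 59.4896316.
α=59, χ(Ḡ)=60; ϑ=119*cos(pi/119)/(cos(pi/119) + 1) lies between (both strict).

119*cos(pi/119)/(cos(pi/119) + 1)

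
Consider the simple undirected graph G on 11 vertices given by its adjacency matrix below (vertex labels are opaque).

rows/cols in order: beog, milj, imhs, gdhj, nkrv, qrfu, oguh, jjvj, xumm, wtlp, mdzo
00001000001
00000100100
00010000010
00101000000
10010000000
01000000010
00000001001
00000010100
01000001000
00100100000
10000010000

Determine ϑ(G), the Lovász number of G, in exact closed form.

Vertex oguh has 2 neighbors: jjvj, mdzo.
deg(gdhj) = 2; N(gdhj) = {imhs, nkrv}.
N(jjvj) = {oguh, xumm}, |N(jjvj)| = 2.
Vertex qrfu has 2 neighbors: milj, wtlp.
11-vertex 2-regular graph: a single 11-cycle (edge-transitive).
spec(A) ≈ [2.0, 1.6825, 0.8308, -0.2846, -1.3097, -1.919] (distinct, 4 d.p.).
Lovász (edge-transitive): ϑ = −11·(-2*cos(pi/11))/((2)−(-2*cos(pi/11))) = 11*cos(pi/11)/(cos(pi/11) + 1).
ϑ(G) ≈ 5.38630291.
α=5, χ(Ḡ)=6; ϑ=11*cos(pi/11)/(cos(pi/11) + 1) lies between (both strict).

11*cos(pi/11)/(cos(pi/11) + 1)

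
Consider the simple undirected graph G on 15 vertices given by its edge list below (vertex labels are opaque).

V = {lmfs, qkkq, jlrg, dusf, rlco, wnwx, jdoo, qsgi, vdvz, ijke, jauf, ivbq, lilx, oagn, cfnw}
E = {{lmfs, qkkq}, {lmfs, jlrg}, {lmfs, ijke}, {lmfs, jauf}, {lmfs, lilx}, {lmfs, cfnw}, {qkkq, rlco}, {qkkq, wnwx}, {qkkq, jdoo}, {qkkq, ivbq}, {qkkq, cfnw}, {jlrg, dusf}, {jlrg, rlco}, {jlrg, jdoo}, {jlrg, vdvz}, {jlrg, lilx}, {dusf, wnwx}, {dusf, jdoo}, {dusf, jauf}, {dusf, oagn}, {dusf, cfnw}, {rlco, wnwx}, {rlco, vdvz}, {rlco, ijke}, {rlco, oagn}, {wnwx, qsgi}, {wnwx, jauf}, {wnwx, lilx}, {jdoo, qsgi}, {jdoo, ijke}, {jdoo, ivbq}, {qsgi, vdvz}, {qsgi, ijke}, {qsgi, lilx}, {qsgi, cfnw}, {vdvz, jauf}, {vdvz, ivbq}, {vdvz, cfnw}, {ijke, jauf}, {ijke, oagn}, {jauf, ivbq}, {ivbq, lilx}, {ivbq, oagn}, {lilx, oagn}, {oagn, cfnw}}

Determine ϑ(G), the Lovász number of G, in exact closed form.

5

deg(vdvz) = 6; N(vdvz) = {jlrg, rlco, qsgi, jauf, ivbq, cfnw}.
N(dusf) = {jlrg, wnwx, jdoo, jauf, oagn, cfnw}, |N(dusf)| = 6.
N(jauf) = {lmfs, dusf, wnwx, vdvz, ijke, ivbq}, |N(jauf)| = 6.
Vertex qsgi has 6 neighbors: wnwx, jdoo, vdvz, ijke, lilx, cfnw.
Regular of degree 6 on 15 vertices: Kneser K(6,2) on C(6,2)=15 vertices.
A has 3 distinct eigenvalues ≈ [6.0, 1.0, -3.0].
λ_max=6, λ_min=-3; ϑ = −15·λ_min/(λ_max−λ_min) = 5.
Numerically 5.0000.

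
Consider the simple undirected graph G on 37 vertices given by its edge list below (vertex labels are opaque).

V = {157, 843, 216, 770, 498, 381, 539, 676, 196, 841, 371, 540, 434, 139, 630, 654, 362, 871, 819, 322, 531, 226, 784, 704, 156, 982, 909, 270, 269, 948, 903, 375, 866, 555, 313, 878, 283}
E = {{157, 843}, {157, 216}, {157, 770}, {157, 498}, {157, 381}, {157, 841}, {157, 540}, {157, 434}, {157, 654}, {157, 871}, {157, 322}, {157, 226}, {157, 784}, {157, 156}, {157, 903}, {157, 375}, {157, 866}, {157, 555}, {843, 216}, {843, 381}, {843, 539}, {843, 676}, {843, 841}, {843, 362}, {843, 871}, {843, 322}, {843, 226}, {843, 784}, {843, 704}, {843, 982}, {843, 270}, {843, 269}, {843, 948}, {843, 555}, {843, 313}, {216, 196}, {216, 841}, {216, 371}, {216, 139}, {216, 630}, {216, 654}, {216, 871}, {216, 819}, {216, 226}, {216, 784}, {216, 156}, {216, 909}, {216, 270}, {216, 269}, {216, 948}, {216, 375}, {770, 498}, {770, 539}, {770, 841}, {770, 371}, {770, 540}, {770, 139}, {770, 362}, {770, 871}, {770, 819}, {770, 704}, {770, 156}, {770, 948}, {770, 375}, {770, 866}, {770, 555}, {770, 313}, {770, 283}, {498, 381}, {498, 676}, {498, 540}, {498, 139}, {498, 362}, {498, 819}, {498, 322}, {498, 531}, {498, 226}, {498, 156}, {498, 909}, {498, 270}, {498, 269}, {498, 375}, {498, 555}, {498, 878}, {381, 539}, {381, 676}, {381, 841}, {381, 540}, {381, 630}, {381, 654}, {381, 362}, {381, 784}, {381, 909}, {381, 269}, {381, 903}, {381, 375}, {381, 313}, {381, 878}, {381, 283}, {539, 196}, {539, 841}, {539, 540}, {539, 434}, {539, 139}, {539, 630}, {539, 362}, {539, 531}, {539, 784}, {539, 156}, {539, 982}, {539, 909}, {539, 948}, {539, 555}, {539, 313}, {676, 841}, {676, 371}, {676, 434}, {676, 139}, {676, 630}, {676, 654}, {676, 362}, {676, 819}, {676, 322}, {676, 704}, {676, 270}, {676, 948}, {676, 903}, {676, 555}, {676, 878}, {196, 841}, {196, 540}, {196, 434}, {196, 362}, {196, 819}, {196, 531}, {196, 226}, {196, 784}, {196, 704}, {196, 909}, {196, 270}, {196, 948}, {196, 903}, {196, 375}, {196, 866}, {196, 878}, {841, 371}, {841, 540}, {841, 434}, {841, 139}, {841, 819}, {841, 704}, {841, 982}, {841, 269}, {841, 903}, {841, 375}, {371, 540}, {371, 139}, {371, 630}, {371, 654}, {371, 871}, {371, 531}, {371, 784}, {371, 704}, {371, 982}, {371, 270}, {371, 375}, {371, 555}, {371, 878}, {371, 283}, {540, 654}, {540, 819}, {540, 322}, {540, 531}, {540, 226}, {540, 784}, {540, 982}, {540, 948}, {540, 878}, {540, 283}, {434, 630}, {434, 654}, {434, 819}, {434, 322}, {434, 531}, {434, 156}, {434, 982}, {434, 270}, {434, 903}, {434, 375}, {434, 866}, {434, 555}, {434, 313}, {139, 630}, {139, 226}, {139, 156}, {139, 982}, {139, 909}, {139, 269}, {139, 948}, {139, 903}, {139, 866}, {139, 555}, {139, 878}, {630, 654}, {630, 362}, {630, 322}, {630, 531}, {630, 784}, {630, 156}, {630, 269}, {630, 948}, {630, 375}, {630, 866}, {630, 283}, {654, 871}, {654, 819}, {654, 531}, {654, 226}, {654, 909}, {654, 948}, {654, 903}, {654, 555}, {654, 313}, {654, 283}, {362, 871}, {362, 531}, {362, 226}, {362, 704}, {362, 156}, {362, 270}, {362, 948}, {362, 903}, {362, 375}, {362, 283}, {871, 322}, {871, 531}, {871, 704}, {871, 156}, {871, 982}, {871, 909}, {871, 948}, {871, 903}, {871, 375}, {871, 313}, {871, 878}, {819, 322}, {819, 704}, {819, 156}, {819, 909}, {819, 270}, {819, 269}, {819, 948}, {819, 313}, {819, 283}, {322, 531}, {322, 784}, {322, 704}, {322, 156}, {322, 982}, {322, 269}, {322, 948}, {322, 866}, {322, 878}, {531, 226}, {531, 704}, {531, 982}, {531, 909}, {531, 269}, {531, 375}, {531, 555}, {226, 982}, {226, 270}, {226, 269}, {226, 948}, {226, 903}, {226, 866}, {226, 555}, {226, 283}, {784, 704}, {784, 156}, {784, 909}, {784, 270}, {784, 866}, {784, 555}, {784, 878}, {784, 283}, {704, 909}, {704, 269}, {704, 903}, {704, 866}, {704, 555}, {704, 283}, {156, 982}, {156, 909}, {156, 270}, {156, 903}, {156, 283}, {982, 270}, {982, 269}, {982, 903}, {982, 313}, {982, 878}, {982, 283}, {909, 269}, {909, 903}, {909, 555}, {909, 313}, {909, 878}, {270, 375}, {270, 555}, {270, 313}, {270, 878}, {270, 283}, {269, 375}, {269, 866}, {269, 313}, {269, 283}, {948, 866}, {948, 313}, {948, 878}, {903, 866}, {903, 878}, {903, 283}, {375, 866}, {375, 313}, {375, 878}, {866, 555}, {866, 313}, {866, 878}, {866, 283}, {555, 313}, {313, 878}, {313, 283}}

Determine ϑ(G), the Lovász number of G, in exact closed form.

sqrt(37)

N(630) = {216, 381, 539, 676, 371, 434, 139, 654, 362, 322, 531, 784, 156, 269, 948, 375, 866, 283}, |N(630)| = 18.
N(322) = {157, 843, 498, 676, 540, 434, 630, 871, 819, 531, 784, 704, 156, 982, 269, 948, 866, 878}, |N(322)| = 18.
N(156) = {157, 216, 770, 498, 539, 434, 139, 630, 362, 871, 819, 322, 784, 982, 909, 270, 903, 283}, |N(156)| = 18.
deg(270) = 18; N(270) = {843, 216, 498, 676, 196, 371, 434, 362, 819, 226, 784, 156, 982, 375, 555, 313, 878, 283}.
37-vertex 18-regular graph: Paley(37): SR with (k,λ,μ)=(18,8,9).
Distinct eigenvalues (to 3 d.p.): [18.0, 2.541, -3.541].
With N=37: ϑ(G) = 37·(-(-sqrt(37)/2 - 1/2))/(18−(-sqrt(37)/2 - 1/2)) = sqrt(37).
≈ 6.08276253 (to 8 d.p.).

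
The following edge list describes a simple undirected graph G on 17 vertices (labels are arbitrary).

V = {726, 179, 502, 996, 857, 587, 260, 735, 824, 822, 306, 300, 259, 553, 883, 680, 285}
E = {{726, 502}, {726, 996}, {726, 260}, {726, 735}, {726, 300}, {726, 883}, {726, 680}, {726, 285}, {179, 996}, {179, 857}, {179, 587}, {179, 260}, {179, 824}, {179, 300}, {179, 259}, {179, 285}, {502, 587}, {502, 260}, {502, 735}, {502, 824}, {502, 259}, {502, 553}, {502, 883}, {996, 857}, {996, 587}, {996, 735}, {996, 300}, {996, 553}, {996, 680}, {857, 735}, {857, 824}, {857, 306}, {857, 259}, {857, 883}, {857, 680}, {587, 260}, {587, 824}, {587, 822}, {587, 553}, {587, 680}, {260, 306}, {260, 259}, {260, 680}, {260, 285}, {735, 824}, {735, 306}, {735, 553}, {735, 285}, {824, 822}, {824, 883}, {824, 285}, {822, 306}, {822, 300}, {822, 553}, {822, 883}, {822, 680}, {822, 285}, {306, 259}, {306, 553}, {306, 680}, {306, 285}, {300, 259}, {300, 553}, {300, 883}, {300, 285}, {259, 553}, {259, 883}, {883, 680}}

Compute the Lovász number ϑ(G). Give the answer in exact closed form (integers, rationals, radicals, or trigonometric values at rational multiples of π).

deg(502) = 8; N(502) = {726, 587, 260, 735, 824, 259, 553, 883}.
N(883) = {726, 502, 857, 824, 822, 300, 259, 680}, |N(883)| = 8.
N(306) = {857, 260, 735, 822, 259, 553, 680, 285}, |N(306)| = 8.
deg(857) = 8; N(857) = {179, 996, 735, 824, 306, 259, 883, 680}.
8-regular, N=17; strongly regular (17,8,3,4).
spec(A) ≈ [8.0, 1.562, -2.562] (distinct, 3 d.p.).
Lovász (edge-transitive): ϑ = −17·(-sqrt(17)/2 - 1/2)/((8)−(-sqrt(17)/2 - 1/2)) = sqrt(17).
≈ 4.12311 (to 5 d.p.).

sqrt(17)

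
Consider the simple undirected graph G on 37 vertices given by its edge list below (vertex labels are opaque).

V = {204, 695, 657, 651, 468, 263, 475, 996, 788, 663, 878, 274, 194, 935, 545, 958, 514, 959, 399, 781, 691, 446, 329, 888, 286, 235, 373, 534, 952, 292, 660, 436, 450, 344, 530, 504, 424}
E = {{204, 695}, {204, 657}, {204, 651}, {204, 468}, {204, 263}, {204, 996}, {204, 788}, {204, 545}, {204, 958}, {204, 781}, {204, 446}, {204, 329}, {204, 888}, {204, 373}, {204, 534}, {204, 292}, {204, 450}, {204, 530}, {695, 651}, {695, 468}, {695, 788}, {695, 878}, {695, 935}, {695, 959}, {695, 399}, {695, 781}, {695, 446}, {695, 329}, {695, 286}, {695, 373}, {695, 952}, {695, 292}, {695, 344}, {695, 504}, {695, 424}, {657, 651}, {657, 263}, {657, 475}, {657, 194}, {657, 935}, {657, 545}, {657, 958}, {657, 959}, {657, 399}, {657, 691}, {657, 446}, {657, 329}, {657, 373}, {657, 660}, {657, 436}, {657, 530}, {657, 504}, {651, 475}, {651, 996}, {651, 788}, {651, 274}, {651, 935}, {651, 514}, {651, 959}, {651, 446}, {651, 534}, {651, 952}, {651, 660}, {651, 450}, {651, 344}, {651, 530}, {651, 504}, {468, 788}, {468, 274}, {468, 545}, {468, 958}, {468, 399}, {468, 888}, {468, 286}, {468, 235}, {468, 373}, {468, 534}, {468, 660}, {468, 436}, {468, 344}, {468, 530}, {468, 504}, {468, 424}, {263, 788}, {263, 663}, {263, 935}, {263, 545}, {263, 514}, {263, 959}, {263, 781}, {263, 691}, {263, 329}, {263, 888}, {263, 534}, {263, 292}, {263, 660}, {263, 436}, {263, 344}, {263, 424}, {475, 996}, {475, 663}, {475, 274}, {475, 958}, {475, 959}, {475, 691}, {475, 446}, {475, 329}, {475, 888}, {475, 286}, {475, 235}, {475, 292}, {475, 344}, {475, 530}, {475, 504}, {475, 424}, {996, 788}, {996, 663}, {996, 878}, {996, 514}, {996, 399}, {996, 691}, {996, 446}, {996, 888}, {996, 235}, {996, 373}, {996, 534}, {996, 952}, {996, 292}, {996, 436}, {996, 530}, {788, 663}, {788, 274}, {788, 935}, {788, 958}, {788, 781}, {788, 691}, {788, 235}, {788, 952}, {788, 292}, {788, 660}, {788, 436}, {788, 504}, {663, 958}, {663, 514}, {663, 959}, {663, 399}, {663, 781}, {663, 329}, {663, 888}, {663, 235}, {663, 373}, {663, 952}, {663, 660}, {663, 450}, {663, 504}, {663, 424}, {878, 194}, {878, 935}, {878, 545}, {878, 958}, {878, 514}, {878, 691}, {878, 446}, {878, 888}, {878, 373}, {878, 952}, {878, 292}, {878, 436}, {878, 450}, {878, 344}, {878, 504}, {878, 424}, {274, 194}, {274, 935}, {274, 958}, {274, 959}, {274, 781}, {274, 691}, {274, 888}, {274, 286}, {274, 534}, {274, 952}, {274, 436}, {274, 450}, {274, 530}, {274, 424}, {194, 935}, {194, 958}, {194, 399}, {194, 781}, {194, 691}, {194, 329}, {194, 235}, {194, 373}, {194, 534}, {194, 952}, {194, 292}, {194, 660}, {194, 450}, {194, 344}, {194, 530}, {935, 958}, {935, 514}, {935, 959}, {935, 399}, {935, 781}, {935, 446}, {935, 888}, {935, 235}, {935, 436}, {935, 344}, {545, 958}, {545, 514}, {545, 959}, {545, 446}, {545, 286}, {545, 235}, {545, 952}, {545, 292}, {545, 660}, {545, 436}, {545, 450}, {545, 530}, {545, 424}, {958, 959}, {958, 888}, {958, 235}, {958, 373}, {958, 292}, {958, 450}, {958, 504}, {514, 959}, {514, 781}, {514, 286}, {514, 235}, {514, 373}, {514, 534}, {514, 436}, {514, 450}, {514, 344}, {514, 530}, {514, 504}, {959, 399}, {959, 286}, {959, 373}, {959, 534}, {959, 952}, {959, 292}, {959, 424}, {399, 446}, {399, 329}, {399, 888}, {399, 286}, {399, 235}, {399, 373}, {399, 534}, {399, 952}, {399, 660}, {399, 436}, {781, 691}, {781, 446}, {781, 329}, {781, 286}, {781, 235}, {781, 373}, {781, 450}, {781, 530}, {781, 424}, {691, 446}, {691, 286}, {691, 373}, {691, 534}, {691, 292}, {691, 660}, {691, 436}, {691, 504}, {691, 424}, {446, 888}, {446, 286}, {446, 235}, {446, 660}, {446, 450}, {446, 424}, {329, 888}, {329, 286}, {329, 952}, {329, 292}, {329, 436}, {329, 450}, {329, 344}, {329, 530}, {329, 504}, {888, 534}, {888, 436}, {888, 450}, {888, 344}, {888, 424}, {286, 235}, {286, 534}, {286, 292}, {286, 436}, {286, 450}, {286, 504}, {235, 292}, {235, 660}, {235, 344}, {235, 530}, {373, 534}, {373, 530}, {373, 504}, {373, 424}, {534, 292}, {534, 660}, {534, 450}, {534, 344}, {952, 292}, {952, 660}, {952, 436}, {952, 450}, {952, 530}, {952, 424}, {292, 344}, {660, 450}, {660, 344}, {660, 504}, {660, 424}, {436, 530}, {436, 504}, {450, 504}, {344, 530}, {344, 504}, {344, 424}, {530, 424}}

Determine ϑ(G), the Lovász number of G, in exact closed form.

sqrt(37)

deg(344) = 18; N(344) = {695, 651, 468, 263, 475, 878, 194, 935, 514, 329, 888, 235, 534, 292, 660, 530, 504, 424}.
N(424) = {695, 468, 263, 475, 663, 878, 274, 545, 959, 781, 691, 446, 888, 373, 952, 660, 344, 530}, |N(424)| = 18.
Vertex 534 has 18 neighbors: 204, 651, 468, 263, 996, 274, 194, 514, 959, 399, 691, 888, 286, 373, 292, 660, 450, 344.
Vertex 663 has 18 neighbors: 263, 475, 996, 788, 958, 514, 959, 399, 781, 329, 888, 235, 373, 952, 660, 450, 504, 424.
deg(v) = 18 for all v (|V|=37); strongly regular (37,18,8,9).
The 3 distinct eigenvalues: [18.0, 2.5414, -3.5414].
With N=37: ϑ(G) = 37·(-(-sqrt(37)/2 - 1/2))/(18−(-sqrt(37)/2 - 1/2)) = sqrt(37).
= 6.082763… (decimal).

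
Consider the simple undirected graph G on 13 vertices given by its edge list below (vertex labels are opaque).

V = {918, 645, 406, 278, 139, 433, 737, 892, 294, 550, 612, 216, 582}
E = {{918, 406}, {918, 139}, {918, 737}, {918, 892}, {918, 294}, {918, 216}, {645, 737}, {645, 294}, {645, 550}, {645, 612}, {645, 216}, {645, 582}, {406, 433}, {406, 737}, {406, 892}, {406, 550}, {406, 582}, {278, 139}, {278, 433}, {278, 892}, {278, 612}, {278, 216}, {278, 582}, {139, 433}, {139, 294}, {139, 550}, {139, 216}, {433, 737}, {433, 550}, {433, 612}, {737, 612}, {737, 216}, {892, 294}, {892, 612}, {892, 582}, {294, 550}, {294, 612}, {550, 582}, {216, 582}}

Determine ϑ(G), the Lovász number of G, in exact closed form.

deg(278) = 6; N(278) = {139, 433, 892, 612, 216, 582}.
deg(582) = 6; N(582) = {645, 406, 278, 892, 550, 216}.
deg(294) = 6; N(294) = {918, 645, 139, 892, 550, 612}.
deg(550) = 6; N(550) = {645, 406, 139, 433, 294, 582}.
Every vertex has degree 6 (N=13); SR(13,6,2,3) — a Paley graph.
A has 3 distinct eigenvalues ≈ [6.0, 1.3028, -2.3028].
With N=13: ϑ(G) = 13·(-(-sqrt(13)/2 - 1/2))/(6−(-sqrt(13)/2 - 1/2)) = sqrt(13).
Numerically 3.60555.

sqrt(13)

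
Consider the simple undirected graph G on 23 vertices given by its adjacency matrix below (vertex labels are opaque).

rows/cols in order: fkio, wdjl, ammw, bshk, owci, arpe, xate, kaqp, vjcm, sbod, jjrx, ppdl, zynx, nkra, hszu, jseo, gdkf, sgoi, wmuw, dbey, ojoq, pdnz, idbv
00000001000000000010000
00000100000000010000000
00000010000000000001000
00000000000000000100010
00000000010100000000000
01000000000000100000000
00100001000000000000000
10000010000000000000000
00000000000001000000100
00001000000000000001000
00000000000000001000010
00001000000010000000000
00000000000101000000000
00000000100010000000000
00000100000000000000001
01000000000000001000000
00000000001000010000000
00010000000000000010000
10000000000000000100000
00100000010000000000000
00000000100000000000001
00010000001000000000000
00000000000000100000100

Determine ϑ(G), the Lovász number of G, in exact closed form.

23*cos(pi/23)/(cos(pi/23) + 1)

deg(bshk) = 2; N(bshk) = {sgoi, pdnz}.
Vertex wdjl has 2 neighbors: arpe, jseo.
deg(ppdl) = 2; N(ppdl) = {owci, zynx}.
deg(ammw) = 2; N(ammw) = {xate, dbey}.
2-regular, N=23; connected 2-regular on 23 ⇒ C_{23}.
The 12 distinct eigenvalues: [2.0, 1.9258, 1.7088, 1.3651, 0.9201, 0.4069, -0.1365, -0.6698, -1.1534, -1.5514, -1.8344, -1.9814].
Lovász (edge-transitive): ϑ = −23·(-2*cos(pi/23))/((2)−(-2*cos(pi/23))) = 23*cos(pi/23)/(cos(pi/23) + 1).
= 11.44619… (decimal).
Sandwich: α(G)=11 ≤ ϑ(G)=23*cos(pi/23)/(cos(pi/23) + 1) ≤ χ(Ḡ)=12 (both strict).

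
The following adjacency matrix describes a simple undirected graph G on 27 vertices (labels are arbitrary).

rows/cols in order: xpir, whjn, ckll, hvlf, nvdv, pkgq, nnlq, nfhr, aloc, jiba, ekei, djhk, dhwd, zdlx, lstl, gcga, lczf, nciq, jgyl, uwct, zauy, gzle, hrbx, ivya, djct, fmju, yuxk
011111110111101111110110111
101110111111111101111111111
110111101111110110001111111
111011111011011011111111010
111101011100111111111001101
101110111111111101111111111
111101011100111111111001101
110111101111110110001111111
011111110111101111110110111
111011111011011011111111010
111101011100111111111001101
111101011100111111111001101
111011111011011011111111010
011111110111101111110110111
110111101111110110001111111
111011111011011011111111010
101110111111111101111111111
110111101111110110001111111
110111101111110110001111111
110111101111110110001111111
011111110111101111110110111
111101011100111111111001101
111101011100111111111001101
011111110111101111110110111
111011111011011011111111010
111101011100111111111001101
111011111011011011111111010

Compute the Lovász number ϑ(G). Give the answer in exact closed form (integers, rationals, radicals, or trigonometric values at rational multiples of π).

Vertex nfhr has 21 neighbors: xpir, whjn, hvlf, nvdv, pkgq, nnlq, aloc, jiba, ekei, djhk, dhwd, zdlx, gcga, lczf, zauy, gzle, hrbx, ivya, djct, fmju, yuxk.
Vertex nvdv has 20 neighbors: xpir, whjn, ckll, hvlf, pkgq, nfhr, aloc, jiba, dhwd, zdlx, lstl, gcga, lczf, nciq, jgyl, uwct, zauy, ivya, djct, yuxk.
Vertex hrbx has 20 neighbors: xpir, whjn, ckll, hvlf, pkgq, nfhr, aloc, jiba, dhwd, zdlx, lstl, gcga, lczf, nciq, jgyl, uwct, zauy, ivya, djct, yuxk.
deg(aloc) = 22; N(aloc) = {whjn, ckll, hvlf, nvdv, pkgq, nnlq, nfhr, jiba, ekei, djhk, dhwd, lstl, gcga, lczf, nciq, jgyl, uwct, gzle, hrbx, djct, fmju, yuxk}.
G = K_{7,6,6,5,3}: α = 7 = χ(Ḡ), so ϑ = 7.
ϑ(G) ≈ 7.00000000.
Check 7 ≤ 7 ≤ 7: collapsed.

7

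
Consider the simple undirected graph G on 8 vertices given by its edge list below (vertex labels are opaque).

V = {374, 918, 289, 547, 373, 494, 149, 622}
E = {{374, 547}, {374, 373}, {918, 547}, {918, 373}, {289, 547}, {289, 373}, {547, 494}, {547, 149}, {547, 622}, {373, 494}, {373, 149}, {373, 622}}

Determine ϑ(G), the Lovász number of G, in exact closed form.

6

N(494) = {547, 373}, |N(494)| = 2.
N(918) = {547, 373}, |N(918)| = 2.
N(149) = {547, 373}, |N(149)| = 2.
deg(289) = 2; N(289) = {547, 373}.
Complete 2-partite, parts [6, 2]: perfect, ϑ = α = 6.
ϑ(G) ≈ 6.00000000.
α=6, χ(Ḡ)=6; ϑ=6 lies between (collapsed).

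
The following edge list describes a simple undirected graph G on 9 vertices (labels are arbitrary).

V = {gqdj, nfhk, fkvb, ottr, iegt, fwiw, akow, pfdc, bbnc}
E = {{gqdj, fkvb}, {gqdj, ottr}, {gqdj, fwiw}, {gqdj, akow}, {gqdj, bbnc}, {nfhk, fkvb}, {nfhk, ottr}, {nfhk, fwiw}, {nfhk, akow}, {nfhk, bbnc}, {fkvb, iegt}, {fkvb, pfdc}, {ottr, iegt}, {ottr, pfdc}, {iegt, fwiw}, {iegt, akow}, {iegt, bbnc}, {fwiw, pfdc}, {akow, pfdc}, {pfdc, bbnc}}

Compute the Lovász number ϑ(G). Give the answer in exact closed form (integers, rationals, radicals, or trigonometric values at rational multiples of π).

N(iegt) = {fkvb, ottr, fwiw, akow, bbnc}, |N(iegt)| = 5.
Vertex fkvb has 4 neighbors: gqdj, nfhk, iegt, pfdc.
N(gqdj) = {fkvb, ottr, fwiw, akow, bbnc}, |N(gqdj)| = 5.
deg(bbnc) = 4; N(bbnc) = {gqdj, nfhk, iegt, pfdc}.
Complete 2-partite, parts [5, 4]: perfect, ϑ = α = 5.
Numerically 5.00000.
Sandwich: α(G)=5 ≤ ϑ(G)=5 ≤ χ(Ḡ)=5 (collapsed).

5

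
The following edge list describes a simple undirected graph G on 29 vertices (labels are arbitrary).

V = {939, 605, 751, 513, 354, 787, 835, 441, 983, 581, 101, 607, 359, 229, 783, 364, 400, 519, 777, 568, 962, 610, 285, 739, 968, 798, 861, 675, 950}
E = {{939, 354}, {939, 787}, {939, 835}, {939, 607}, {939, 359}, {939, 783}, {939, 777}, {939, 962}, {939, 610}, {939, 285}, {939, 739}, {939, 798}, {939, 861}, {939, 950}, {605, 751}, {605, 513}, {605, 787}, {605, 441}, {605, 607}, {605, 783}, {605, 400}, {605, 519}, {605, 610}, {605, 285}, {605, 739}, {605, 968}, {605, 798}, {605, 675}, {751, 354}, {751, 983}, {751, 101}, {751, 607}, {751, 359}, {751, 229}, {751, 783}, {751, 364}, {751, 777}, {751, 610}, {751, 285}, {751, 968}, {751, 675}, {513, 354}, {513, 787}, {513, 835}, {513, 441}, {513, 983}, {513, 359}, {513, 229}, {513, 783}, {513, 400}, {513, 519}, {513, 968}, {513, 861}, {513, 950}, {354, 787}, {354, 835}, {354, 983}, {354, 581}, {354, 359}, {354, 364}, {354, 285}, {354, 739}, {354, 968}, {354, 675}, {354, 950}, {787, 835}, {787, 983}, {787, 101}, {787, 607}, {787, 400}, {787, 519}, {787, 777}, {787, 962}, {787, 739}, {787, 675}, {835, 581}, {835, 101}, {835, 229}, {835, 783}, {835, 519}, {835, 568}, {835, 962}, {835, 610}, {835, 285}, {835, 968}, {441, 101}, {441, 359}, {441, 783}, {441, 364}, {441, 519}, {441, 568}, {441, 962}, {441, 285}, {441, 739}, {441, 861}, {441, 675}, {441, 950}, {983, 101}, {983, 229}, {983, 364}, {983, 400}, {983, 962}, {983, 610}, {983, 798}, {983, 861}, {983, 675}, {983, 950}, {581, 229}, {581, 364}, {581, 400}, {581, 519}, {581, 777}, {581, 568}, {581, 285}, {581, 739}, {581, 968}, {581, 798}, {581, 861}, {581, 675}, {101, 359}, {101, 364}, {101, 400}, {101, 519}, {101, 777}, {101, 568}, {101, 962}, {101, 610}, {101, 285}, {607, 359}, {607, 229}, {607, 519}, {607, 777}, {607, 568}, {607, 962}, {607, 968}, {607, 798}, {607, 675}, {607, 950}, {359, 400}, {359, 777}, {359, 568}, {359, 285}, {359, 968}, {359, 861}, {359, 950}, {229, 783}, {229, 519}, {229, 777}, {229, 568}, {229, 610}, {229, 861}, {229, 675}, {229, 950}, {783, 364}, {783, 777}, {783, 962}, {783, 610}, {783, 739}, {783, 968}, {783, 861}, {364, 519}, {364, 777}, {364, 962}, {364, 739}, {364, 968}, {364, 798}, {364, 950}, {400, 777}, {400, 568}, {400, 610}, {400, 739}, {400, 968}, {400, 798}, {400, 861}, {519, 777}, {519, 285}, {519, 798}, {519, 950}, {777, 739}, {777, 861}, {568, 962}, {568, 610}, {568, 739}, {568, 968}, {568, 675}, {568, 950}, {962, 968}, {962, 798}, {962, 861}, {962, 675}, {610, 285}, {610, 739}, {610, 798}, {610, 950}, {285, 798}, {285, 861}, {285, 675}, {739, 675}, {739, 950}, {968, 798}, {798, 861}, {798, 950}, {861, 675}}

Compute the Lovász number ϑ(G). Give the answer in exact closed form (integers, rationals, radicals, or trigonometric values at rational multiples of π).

sqrt(29)

deg(359) = 14; N(359) = {939, 751, 513, 354, 441, 101, 607, 400, 777, 568, 285, 968, 861, 950}.
Vertex 568 has 14 neighbors: 835, 441, 581, 101, 607, 359, 229, 400, 962, 610, 739, 968, 675, 950.
deg(675) = 14; N(675) = {605, 751, 354, 787, 441, 983, 581, 607, 229, 568, 962, 285, 739, 861}.
Vertex 101 has 14 neighbors: 751, 787, 835, 441, 983, 359, 364, 400, 519, 777, 568, 962, 610, 285.
14-regular, N=29; SR(29,14,6,7) — a Paley graph.
spec(A) ≈ [14.0, 2.19258, -3.19258] (distinct, 5 d.p.).
ϑ = −N·λ_min/(λ_max−λ_min) = −29·(-sqrt(29)/2 - 1/2)/(14−(-sqrt(29)/2 - 1/2)) = sqrt(29).
≈ 5.385164807 (to 9 d.p.).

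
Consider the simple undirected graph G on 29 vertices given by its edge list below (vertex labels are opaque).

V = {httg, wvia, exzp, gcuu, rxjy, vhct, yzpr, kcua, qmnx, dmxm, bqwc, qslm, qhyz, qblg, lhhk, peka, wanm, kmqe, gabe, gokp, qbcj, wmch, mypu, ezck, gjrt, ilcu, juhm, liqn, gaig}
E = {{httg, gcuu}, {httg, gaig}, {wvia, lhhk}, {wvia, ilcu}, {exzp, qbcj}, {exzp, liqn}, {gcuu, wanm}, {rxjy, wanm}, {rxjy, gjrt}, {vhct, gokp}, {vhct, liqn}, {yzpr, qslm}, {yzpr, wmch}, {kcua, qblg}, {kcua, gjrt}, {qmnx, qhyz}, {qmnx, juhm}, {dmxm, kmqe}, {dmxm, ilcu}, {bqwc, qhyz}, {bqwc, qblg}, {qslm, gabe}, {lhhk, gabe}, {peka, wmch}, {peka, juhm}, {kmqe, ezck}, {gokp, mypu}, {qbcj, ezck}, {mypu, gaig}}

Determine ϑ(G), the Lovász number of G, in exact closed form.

Vertex bqwc has 2 neighbors: qhyz, qblg.
deg(lhhk) = 2; N(lhhk) = {wvia, gabe}.
deg(dmxm) = 2; N(dmxm) = {kmqe, ilcu}.
Vertex qblg has 2 neighbors: kcua, bqwc.
deg(v) = 2 for all v (|V|=29); the odd cycle C_{29}.
The 15 distinct eigenvalues: [2.0, 1.953241, 1.815151, 1.592186, 1.294773, 0.936817, 0.535057, 0.108278, -0.323564, -0.740276, -1.122374, -1.451991, -1.713714, -1.895306, -1.988276].
λ_max=2, λ_min=-2*cos(pi/29); ϑ = −29·λ_min/(λ_max−λ_min) = 29*cos(pi/29)/(cos(pi/29) + 1).
ϑ(G) ≈ 14.4573753.
Check 14 ≤ 29*cos(pi/29)/(cos(pi/29) + 1) ≤ 15: both strict.

29*cos(pi/29)/(cos(pi/29) + 1)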